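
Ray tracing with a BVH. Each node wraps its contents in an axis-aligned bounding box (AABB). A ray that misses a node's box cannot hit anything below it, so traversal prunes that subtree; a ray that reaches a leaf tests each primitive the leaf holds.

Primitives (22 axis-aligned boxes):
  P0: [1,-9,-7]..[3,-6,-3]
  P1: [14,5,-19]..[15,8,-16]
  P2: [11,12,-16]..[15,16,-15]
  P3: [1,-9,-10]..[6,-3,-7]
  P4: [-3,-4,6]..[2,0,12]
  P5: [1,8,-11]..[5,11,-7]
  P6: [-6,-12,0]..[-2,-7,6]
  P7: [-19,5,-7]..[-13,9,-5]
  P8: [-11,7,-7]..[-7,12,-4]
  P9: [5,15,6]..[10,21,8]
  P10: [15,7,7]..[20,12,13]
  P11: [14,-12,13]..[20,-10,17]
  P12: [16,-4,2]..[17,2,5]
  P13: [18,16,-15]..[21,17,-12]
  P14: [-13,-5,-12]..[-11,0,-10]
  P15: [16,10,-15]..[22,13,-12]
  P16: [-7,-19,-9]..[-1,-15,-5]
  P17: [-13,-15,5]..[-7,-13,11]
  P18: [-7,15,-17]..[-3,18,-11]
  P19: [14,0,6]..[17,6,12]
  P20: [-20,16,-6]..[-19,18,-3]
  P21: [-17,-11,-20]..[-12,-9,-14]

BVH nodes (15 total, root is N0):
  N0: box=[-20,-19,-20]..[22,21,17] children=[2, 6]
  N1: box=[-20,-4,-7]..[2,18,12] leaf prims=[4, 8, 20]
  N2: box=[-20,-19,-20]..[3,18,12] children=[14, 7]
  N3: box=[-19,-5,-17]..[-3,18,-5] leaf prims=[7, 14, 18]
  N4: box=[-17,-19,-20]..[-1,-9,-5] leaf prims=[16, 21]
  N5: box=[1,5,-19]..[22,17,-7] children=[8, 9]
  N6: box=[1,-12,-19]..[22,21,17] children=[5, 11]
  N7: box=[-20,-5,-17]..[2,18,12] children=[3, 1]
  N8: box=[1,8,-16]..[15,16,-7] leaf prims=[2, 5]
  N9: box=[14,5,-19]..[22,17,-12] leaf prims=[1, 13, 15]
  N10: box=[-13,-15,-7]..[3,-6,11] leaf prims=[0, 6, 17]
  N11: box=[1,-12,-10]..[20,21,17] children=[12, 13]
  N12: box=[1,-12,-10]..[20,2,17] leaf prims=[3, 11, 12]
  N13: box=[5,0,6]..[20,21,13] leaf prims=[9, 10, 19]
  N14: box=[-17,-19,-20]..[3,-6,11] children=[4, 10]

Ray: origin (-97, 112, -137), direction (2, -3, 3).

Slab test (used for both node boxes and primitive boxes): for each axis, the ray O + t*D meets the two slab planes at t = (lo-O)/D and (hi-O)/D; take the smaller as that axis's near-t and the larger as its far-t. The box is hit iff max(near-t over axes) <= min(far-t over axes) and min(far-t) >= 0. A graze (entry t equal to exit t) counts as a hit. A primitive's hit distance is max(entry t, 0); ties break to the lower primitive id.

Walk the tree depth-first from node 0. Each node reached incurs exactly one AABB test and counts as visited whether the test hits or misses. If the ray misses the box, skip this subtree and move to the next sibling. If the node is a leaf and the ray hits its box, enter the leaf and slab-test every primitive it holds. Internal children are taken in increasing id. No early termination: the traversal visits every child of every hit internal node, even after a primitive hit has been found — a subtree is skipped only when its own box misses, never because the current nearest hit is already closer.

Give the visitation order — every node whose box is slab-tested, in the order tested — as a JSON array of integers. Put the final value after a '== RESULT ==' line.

Trace the traversal:
N0 x:[77/2,119/2] y:[91/3,131/3] z:[39,154/3] -> hit [39,131/3], descend [2, 6]
  N2 x:[77/2,50] y:[94/3,131/3] z:[39,149/3] -> hit [39,131/3], descend [7, 14]
    N7 x:[77/2,99/2] y:[94/3,39] z:[40,149/3] -> miss, prune
    N14 x:[40,50] y:[118/3,131/3] z:[39,148/3] -> hit [40,131/3], descend [4, 10]
      N4 x:[40,48] y:[121/3,131/3] z:[39,44] -> hit [121/3,131/3] leaf, test {P16(miss), P21@t=121/3}
      N10 x:[42,50] y:[118/3,127/3] z:[130/3,148/3] -> miss, prune
  N6 x:[49,119/2] y:[91/3,124/3] z:[118/3,154/3] -> miss, prune

Visited [0, 2, 7, 14, 4, 10, 6]. Tests: 7 box, 1 leaf. Nearest: P21.

== RESULT ==
[0, 2, 7, 14, 4, 10, 6]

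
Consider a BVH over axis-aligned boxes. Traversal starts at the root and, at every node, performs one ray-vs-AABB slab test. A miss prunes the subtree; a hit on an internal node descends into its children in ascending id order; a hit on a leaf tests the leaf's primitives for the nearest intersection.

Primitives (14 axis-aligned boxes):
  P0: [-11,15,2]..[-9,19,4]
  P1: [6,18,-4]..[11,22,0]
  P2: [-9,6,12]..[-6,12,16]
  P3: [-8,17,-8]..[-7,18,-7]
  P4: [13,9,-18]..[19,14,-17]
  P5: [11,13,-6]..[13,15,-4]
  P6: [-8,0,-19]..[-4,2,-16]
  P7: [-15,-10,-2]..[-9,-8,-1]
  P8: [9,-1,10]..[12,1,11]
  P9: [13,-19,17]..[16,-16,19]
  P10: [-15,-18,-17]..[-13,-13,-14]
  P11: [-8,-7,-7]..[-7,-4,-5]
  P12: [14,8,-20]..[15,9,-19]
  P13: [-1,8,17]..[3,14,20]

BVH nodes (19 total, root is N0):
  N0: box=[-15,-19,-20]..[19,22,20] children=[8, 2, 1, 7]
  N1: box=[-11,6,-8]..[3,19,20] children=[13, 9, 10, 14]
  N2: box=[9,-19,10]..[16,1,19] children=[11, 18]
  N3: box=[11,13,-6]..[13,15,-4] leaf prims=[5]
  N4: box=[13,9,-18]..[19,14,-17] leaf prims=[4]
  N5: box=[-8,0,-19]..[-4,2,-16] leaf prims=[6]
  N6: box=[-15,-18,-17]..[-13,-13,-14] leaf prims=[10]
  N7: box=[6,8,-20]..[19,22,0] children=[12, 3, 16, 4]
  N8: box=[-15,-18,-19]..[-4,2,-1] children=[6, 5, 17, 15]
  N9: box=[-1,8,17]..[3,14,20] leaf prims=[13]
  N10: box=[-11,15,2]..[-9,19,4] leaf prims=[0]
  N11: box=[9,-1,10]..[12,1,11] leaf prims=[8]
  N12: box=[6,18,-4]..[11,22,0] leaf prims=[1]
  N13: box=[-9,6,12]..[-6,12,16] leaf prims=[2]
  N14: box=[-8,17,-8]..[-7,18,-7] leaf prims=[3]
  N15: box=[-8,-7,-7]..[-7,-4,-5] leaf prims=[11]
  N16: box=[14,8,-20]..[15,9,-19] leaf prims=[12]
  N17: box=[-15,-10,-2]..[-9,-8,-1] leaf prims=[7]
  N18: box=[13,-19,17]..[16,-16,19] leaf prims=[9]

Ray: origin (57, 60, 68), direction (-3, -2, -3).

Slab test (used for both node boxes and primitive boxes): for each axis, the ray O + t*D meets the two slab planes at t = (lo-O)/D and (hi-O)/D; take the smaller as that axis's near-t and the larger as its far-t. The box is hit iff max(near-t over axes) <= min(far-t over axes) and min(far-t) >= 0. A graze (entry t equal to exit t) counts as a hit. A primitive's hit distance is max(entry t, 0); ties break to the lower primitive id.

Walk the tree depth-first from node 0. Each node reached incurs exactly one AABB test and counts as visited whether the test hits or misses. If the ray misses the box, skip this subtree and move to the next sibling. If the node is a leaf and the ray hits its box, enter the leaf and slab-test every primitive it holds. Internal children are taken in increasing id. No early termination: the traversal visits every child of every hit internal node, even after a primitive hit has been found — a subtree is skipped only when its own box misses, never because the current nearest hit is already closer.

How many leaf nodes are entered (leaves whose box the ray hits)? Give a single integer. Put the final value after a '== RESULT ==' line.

Walk:
N0 x:[38/3,24] y:[19,79/2] z:[16,88/3] -> hit [19,24], descend [1, 2, 7, 8]
  N1 x:[18,68/3] y:[41/2,27] z:[16,76/3] -> hit [41/2,68/3], descend [9, 10, 13, 14]
    N9 x:[18,58/3] y:[23,26] z:[16,17] -> miss, prune
    N10 x:[22,68/3] y:[41/2,45/2] z:[64/3,22] -> hit [22,22] leaf, test {P0@t=22}
    N13 x:[21,22] y:[24,27] z:[52/3,56/3] -> miss, prune
    N14 x:[64/3,65/3] y:[21,43/2] z:[25,76/3] -> miss, prune
  N2 x:[41/3,16] y:[59/2,79/2] z:[49/3,58/3] -> miss, prune
  N7 x:[38/3,17] y:[19,26] z:[68/3,88/3] -> miss, prune
  N8 x:[61/3,24] y:[29,39] z:[23,29] -> miss, prune

9 AABB tests over nodes [0, 1, 9, 10, 13, 14, 2, 7, 8]; 1 leaf entered; closest P0.

== RESULT ==
1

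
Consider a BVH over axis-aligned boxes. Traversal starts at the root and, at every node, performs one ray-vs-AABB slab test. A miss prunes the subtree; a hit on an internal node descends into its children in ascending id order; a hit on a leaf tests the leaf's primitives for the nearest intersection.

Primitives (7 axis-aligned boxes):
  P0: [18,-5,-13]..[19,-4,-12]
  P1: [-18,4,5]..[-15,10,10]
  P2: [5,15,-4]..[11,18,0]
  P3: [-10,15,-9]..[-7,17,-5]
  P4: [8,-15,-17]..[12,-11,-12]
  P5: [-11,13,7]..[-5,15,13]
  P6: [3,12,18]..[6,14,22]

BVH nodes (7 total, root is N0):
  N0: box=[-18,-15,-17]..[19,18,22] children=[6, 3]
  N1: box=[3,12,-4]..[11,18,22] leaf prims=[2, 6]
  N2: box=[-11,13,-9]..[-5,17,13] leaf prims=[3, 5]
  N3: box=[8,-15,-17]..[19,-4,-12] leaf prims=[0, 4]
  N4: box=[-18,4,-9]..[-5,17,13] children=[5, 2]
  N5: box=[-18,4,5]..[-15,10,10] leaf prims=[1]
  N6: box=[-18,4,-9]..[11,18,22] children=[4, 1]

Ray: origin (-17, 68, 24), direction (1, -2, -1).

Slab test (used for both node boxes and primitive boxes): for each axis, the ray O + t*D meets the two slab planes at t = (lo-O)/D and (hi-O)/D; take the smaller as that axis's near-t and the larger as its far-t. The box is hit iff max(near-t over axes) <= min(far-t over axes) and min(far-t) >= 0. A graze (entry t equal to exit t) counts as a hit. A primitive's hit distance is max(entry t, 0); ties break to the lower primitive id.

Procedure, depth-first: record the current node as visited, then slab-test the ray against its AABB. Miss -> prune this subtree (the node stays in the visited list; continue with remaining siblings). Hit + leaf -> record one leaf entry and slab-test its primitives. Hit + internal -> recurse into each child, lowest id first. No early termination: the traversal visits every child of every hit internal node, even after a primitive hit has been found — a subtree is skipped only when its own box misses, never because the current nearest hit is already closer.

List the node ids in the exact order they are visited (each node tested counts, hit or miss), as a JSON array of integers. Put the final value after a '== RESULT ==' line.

Traverse from the root:
N0 x:[-1,36] y:[25,83/2] z:[2,41] -> hit [25,36], descend [3, 6]
  N3 x:[25,36] y:[36,83/2] z:[36,41] -> hit [36,36] leaf, test {P0@t=36, P4(miss)}
  N6 x:[-1,28] y:[25,32] z:[2,33] -> hit [25,28], descend [1, 4]
    N1 x:[20,28] y:[25,28] z:[2,28] -> hit [25,28] leaf, test {P2@t=25, P6(miss)}
    N4 x:[-1,12] y:[51/2,32] z:[11,33] -> miss, prune

Summary -> nodes [0, 3, 6, 1, 4]; box-tests=5; leaf-entries=2; first=P2

== RESULT ==
[0, 3, 6, 1, 4]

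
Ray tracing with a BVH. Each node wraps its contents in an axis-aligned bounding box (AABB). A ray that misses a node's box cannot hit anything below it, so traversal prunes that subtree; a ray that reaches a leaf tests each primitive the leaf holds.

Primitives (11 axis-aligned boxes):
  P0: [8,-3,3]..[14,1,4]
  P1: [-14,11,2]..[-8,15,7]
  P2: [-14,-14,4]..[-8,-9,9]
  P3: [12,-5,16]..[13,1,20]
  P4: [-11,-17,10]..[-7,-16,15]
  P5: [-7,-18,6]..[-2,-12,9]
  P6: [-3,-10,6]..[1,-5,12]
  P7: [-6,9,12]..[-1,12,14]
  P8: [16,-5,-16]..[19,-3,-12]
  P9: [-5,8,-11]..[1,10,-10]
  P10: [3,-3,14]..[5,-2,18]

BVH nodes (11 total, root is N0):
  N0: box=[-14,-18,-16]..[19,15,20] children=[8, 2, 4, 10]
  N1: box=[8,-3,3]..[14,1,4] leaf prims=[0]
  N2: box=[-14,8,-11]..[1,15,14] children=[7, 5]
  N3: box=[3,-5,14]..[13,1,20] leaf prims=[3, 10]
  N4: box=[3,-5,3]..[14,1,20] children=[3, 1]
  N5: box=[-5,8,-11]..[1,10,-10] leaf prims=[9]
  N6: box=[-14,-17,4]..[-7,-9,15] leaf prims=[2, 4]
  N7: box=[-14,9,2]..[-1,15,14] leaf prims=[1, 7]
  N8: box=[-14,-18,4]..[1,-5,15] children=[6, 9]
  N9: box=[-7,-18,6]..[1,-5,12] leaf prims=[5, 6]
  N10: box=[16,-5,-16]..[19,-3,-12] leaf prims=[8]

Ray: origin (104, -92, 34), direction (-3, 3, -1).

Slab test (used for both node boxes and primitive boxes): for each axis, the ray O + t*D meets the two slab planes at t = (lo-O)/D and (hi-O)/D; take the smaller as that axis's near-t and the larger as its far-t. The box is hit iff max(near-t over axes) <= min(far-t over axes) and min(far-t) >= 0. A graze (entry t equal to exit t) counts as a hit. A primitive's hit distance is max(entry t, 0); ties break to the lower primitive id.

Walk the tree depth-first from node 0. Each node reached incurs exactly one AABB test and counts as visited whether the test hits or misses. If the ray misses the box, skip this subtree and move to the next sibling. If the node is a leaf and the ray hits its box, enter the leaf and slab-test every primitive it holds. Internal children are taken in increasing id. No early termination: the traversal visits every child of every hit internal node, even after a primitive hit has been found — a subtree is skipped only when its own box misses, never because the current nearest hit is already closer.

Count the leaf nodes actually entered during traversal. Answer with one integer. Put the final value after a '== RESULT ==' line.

Walk:
N0 x:[85/3,118/3] y:[74/3,107/3] z:[14,50] -> hit [85/3,107/3], descend [2, 4, 8, 10]
  N2 x:[103/3,118/3] y:[100/3,107/3] z:[20,45] -> hit [103/3,107/3], descend [5, 7]
    N5 x:[103/3,109/3] y:[100/3,34] z:[44,45] -> miss, prune
    N7 x:[35,118/3] y:[101/3,107/3] z:[20,32] -> miss, prune
  N4 x:[30,101/3] y:[29,31] z:[14,31] -> hit [30,31], descend [1, 3]
    N1 x:[30,32] y:[89/3,31] z:[30,31] -> hit [30,31] leaf, test {P0@t=30}
    N3 x:[91/3,101/3] y:[29,31] z:[14,20] -> miss, prune
  N8 x:[103/3,118/3] y:[74/3,29] z:[19,30] -> miss, prune
  N10 x:[85/3,88/3] y:[29,89/3] z:[46,50] -> miss, prune

Summary -> nodes [0, 2, 5, 7, 4, 1, 3, 8, 10]; box-tests=9; leaf-entries=1; first=P0

== RESULT ==
1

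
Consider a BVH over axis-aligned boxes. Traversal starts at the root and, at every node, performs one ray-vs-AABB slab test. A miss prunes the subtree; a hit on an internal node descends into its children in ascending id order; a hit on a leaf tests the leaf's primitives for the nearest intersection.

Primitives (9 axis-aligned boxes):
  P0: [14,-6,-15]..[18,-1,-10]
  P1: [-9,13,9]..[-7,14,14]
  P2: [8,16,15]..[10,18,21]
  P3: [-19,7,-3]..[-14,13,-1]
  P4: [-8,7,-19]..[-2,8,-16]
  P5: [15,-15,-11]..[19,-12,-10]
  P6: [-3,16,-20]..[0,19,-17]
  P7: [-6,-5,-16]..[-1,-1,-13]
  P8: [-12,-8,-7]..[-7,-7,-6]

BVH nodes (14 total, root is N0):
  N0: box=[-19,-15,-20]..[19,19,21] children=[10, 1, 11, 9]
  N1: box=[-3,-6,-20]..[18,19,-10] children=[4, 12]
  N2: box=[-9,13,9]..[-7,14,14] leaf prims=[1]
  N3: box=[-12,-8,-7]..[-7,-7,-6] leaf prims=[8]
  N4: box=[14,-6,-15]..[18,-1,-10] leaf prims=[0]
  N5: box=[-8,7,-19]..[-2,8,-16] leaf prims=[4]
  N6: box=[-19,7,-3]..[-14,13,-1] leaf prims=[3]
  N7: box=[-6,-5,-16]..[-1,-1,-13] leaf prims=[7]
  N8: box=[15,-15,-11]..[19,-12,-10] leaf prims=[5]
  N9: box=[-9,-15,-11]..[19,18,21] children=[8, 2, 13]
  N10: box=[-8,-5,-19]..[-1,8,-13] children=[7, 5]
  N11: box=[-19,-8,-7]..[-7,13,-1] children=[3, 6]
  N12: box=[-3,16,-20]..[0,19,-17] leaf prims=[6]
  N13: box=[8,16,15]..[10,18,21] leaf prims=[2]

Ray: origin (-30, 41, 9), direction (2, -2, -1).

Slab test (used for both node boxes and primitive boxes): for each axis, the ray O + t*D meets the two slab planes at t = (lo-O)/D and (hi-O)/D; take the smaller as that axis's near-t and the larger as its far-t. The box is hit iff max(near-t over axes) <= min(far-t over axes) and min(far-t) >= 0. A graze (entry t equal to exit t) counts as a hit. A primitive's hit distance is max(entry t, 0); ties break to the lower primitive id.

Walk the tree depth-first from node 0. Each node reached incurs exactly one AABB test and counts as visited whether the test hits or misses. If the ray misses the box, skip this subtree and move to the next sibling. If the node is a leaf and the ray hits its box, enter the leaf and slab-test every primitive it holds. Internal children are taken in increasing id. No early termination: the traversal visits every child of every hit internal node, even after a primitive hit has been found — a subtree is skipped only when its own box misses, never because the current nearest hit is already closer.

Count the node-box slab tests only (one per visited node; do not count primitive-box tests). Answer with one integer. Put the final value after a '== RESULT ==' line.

Traverse from the root:
N0 x:[11/2,49/2] y:[11,28] z:[-12,29] -> hit [11,49/2], descend [1, 9, 10, 11]
  N1 x:[27/2,24] y:[11,47/2] z:[19,29] -> hit [19,47/2], descend [4, 12]
    N4 x:[22,24] y:[21,47/2] z:[19,24] -> hit [22,47/2] leaf, test {P0@t=22}
    N12 x:[27/2,15] y:[11,25/2] z:[26,29] -> miss, prune
  N9 x:[21/2,49/2] y:[23/2,28] z:[-12,20] -> hit [23/2,20], descend [2, 8, 13]
    N2 x:[21/2,23/2] y:[27/2,14] z:[-5,0] -> miss, prune
    N8 x:[45/2,49/2] y:[53/2,28] z:[19,20] -> miss, prune
    N13 x:[19,20] y:[23/2,25/2] z:[-12,-6] -> miss, prune
  N10 x:[11,29/2] y:[33/2,23] z:[22,28] -> miss, prune
  N11 x:[11/2,23/2] y:[14,49/2] z:[10,16] -> miss, prune

Summary -> nodes [0, 1, 4, 12, 9, 2, 8, 13, 10, 11]; box-tests=10; leaf-entries=1; first=P0

== RESULT ==
10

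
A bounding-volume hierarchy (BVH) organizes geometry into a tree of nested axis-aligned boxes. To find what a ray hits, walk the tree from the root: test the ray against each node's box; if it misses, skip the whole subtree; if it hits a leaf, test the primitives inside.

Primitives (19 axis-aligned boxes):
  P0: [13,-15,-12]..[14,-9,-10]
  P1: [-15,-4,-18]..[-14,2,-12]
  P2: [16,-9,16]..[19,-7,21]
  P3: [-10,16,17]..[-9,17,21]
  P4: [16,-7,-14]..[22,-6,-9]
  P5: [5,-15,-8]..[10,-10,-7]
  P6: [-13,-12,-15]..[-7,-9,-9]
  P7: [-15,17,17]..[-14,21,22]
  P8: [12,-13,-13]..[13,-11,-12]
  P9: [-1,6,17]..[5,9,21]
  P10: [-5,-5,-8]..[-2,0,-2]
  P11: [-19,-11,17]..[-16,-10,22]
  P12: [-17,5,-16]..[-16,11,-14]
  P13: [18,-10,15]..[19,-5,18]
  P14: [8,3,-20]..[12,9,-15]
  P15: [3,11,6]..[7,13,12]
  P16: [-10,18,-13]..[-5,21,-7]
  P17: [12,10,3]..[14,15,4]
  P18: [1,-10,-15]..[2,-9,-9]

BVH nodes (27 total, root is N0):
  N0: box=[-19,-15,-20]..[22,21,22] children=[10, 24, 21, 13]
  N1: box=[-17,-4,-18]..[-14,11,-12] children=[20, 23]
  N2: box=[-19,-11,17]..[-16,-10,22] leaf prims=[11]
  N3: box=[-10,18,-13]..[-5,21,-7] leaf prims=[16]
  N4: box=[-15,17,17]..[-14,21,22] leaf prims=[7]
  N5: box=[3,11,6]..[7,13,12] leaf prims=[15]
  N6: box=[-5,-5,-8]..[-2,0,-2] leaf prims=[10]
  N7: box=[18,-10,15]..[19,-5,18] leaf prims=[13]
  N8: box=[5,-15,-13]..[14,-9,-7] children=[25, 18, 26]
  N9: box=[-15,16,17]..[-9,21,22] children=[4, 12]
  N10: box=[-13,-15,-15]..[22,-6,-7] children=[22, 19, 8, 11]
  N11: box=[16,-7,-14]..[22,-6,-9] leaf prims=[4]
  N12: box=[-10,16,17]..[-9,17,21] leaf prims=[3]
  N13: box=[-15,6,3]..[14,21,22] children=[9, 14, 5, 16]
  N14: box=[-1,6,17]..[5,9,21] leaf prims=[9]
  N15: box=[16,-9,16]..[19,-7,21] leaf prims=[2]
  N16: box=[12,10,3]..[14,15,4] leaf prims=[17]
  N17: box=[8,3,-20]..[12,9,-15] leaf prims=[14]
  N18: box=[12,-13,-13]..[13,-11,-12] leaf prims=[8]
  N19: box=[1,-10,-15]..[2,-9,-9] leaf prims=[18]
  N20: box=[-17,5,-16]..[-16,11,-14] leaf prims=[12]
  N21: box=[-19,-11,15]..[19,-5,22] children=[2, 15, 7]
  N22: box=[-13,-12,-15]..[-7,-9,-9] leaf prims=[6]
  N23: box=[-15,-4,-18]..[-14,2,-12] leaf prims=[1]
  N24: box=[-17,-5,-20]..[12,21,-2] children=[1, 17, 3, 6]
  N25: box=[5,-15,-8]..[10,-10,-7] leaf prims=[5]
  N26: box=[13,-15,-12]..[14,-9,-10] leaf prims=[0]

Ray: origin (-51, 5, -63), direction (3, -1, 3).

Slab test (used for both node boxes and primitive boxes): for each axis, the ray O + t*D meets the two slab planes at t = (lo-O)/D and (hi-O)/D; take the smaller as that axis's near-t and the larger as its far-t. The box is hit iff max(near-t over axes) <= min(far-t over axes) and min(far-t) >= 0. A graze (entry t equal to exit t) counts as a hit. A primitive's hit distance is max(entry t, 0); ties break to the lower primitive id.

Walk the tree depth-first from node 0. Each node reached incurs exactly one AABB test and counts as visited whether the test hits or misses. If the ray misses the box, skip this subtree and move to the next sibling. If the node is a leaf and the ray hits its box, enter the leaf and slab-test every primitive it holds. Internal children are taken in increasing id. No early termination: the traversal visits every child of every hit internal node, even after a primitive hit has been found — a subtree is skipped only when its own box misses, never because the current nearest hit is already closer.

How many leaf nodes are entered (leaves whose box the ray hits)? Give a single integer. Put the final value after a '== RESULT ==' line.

Trace the traversal:
N0 x:[32/3,73/3] y:[-16,20] z:[43/3,85/3] -> hit [43/3,20], descend [10, 13, 21, 24]
  N10 x:[38/3,73/3] y:[11,20] z:[16,56/3] -> hit [16,56/3], descend [8, 11, 19, 22]
    N8 x:[56/3,65/3] y:[14,20] z:[50/3,56/3] -> hit [56/3,56/3], descend [18, 25, 26]
      N18 x:[21,64/3] y:[16,18] z:[50/3,17] -> miss, prune
      N25 x:[56/3,61/3] y:[15,20] z:[55/3,56/3] -> hit [56/3,56/3] leaf, test {P5@t=56/3}
      N26 x:[64/3,65/3] y:[14,20] z:[17,53/3] -> miss, prune
    N11 x:[67/3,73/3] y:[11,12] z:[49/3,18] -> miss, prune
    N19 x:[52/3,53/3] y:[14,15] z:[16,18] -> miss, prune
    N22 x:[38/3,44/3] y:[14,17] z:[16,18] -> miss, prune
  N13 x:[12,65/3] y:[-16,-1] z:[22,85/3] -> miss, prune
  N21 x:[32/3,70/3] y:[10,16] z:[26,85/3] -> miss, prune
  N24 x:[34/3,21] y:[-16,10] z:[43/3,61/3] -> miss, prune

order=[0, 10, 8, 18, 25, 26, 11, 19, 22, 13, 21, 24]  |boxes|=12  |leaves|=1  hit=P5

== RESULT ==
1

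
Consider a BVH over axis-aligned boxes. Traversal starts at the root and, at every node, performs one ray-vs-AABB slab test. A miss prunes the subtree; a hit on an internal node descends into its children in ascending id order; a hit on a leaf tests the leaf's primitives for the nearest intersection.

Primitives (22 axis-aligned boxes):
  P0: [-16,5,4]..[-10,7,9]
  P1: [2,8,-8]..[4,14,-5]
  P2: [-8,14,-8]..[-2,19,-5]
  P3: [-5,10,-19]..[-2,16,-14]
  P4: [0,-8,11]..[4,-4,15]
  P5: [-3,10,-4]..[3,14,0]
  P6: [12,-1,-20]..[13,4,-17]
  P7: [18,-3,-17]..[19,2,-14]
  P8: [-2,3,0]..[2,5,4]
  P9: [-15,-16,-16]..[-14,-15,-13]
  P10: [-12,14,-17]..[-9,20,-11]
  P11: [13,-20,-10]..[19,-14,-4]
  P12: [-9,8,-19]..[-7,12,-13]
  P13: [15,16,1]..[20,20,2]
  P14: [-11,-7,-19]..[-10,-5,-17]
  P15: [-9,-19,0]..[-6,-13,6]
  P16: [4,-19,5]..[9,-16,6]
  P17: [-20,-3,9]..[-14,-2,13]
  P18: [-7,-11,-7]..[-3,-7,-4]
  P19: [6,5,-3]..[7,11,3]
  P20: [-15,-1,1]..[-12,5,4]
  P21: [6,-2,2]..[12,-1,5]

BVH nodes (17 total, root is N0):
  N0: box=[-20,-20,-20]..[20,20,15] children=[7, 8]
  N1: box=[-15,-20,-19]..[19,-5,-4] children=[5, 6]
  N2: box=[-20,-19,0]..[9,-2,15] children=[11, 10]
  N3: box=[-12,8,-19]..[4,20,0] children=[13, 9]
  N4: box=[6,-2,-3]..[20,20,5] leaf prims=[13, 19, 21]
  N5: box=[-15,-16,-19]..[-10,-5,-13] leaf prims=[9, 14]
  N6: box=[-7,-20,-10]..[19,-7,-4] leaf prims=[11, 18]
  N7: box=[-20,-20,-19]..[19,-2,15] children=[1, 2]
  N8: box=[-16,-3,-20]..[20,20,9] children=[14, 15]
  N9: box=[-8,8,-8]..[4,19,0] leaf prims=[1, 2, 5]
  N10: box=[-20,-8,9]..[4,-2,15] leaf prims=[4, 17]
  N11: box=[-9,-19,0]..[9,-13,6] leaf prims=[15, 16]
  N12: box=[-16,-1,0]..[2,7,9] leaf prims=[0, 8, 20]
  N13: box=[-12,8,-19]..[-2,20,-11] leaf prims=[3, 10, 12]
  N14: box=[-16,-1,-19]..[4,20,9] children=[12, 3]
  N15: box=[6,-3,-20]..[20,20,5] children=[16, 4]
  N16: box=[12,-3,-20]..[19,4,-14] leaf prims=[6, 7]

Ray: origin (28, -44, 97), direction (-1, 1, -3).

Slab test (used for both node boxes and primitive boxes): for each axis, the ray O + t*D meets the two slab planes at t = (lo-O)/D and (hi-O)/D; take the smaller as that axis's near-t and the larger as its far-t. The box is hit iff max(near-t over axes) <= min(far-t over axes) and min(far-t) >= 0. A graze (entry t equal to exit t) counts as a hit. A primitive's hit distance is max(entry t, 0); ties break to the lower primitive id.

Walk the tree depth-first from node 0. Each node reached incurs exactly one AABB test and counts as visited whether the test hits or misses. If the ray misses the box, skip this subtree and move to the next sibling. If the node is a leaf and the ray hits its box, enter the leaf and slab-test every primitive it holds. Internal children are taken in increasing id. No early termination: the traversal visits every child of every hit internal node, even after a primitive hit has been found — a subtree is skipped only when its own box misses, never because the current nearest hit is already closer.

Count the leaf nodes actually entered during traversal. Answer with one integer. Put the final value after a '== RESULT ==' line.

Walk:
N0 x:[8,48] y:[24,64] z:[82/3,39] -> hit [82/3,39], descend [7, 8]
  N7 x:[9,48] y:[24,42] z:[82/3,116/3] -> hit [82/3,116/3], descend [1, 2]
    N1 x:[9,43] y:[24,39] z:[101/3,116/3] -> hit [101/3,116/3], descend [5, 6]
      N5 x:[38,43] y:[28,39] z:[110/3,116/3] -> hit [38,116/3] leaf, test {P9(miss), P14@t=38}
      N6 x:[9,35] y:[24,37] z:[101/3,107/3] -> hit [101/3,35] leaf, test {P11(miss), P18@t=101/3}
    N2 x:[19,48] y:[25,42] z:[82/3,97/3] -> hit [82/3,97/3], descend [10, 11]
      N10 x:[24,48] y:[36,42] z:[82/3,88/3] -> miss, prune
      N11 x:[19,37] y:[25,31] z:[91/3,97/3] -> hit [91/3,31] leaf, test {P15(miss), P16(miss)}
  N8 x:[8,44] y:[41,64] z:[88/3,39] -> miss, prune

Visited [0, 7, 1, 5, 6, 2, 10, 11, 8]. Tests: 9 box, 3 leaf. Nearest: P18.

== RESULT ==
3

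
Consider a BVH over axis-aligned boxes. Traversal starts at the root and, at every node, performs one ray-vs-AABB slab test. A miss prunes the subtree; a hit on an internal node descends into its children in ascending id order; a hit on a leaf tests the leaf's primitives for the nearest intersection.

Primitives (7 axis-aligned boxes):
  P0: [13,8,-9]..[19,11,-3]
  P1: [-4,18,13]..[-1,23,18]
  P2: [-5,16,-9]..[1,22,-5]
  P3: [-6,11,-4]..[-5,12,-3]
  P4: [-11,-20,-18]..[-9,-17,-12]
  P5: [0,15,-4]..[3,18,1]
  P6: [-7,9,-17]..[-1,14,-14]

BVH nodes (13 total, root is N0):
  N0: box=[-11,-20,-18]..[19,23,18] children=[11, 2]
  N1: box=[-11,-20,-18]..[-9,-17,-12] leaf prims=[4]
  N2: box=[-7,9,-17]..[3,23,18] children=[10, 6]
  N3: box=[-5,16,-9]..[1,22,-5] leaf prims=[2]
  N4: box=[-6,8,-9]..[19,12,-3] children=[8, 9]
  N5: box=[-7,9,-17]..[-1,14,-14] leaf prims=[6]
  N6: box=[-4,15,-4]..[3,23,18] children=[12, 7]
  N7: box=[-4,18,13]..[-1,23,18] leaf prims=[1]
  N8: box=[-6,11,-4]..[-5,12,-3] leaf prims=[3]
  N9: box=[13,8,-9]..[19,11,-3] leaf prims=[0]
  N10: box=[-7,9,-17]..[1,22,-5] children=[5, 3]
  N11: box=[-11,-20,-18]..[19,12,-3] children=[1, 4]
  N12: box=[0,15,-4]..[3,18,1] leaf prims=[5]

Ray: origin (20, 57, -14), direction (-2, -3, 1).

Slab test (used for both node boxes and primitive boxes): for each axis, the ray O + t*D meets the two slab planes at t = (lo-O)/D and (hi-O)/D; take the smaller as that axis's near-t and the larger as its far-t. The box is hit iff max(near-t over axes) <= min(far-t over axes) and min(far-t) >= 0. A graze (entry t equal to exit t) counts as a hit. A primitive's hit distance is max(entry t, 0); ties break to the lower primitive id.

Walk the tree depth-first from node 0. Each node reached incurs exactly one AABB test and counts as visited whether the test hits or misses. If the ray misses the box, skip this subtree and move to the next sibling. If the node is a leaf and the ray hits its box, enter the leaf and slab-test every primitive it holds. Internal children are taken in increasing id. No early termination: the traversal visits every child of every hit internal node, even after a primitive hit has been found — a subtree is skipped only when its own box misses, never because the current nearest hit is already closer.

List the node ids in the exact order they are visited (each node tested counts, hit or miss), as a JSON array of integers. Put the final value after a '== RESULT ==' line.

Traverse from the root:
N0 x:[1/2,31/2] y:[34/3,77/3] z:[-4,32] -> hit [34/3,31/2], descend [2, 11]
  N2 x:[17/2,27/2] y:[34/3,16] z:[-3,32] -> hit [34/3,27/2], descend [6, 10]
    N6 x:[17/2,12] y:[34/3,14] z:[10,32] -> hit [34/3,12], descend [7, 12]
      N7 x:[21/2,12] y:[34/3,13] z:[27,32] -> miss, prune
      N12 x:[17/2,10] y:[13,14] z:[10,15] -> miss, prune
    N10 x:[19/2,27/2] y:[35/3,16] z:[-3,9] -> miss, prune
  N11 x:[1/2,31/2] y:[15,77/3] z:[-4,11] -> miss, prune

7 AABB tests over nodes [0, 2, 6, 7, 12, 10, 11]; 0 leaves entered; closest miss.

== RESULT ==
[0, 2, 6, 7, 12, 10, 11]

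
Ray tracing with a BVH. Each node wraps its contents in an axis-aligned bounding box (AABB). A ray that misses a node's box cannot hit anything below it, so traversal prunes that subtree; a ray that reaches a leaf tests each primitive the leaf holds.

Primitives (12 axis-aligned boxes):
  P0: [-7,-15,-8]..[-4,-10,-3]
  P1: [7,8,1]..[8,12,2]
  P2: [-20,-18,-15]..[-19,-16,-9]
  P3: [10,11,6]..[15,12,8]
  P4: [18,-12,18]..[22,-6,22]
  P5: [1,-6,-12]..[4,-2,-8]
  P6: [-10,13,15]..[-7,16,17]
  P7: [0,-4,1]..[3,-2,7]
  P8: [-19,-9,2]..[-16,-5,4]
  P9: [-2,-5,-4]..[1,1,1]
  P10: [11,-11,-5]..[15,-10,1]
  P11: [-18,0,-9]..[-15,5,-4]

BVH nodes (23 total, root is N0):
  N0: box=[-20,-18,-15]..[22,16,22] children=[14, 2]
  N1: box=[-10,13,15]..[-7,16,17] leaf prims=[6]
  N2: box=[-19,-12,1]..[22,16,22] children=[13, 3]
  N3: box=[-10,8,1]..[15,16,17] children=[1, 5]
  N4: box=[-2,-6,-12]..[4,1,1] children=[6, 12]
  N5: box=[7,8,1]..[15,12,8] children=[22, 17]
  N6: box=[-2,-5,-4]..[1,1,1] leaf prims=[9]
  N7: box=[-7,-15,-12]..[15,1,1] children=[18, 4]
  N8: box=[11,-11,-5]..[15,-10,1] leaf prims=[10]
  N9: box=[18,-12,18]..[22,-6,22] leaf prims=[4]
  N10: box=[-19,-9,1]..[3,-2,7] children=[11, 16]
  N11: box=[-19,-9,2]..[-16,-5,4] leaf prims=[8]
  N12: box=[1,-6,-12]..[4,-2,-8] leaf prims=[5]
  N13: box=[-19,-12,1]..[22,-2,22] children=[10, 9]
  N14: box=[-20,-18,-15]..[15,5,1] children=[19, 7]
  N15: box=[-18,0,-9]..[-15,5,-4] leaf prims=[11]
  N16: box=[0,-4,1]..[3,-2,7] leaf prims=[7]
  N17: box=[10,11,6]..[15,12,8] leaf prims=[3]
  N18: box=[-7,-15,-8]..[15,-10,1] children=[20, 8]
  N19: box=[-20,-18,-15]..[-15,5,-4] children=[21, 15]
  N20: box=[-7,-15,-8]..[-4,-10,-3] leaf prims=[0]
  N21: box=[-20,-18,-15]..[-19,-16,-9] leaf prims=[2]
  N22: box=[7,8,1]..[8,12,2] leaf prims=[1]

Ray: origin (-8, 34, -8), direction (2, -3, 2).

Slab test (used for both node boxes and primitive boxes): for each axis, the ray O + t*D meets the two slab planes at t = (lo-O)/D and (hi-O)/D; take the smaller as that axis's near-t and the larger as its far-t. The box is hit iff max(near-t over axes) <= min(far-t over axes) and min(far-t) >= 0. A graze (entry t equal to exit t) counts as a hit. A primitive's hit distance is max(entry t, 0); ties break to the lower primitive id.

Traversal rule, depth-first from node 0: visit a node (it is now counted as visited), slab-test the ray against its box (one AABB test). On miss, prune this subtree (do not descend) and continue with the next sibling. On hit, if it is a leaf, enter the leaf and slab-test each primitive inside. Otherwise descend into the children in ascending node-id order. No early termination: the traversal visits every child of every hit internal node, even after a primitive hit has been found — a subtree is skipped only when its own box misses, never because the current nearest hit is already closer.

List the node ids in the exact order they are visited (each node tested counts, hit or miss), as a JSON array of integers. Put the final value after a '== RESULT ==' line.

Traverse from the root:
N0 x:[-6,15] y:[6,52/3] z:[-7/2,15] -> hit [6,15], descend [2, 14]
  N2 x:[-11/2,15] y:[6,46/3] z:[9/2,15] -> hit [6,15], descend [3, 13]
    N3 x:[-1,23/2] y:[6,26/3] z:[9/2,25/2] -> hit [6,26/3], descend [1, 5]
      N1 x:[-1,1/2] y:[6,7] z:[23/2,25/2] -> miss, prune
      N5 x:[15/2,23/2] y:[22/3,26/3] z:[9/2,8] -> hit [15/2,8], descend [17, 22]
        N17 x:[9,23/2] y:[22/3,23/3] z:[7,8] -> miss, prune
        N22 x:[15/2,8] y:[22/3,26/3] z:[9/2,5] -> miss, prune
    N13 x:[-11/2,15] y:[12,46/3] z:[9/2,15] -> hit [12,15], descend [9, 10]
      N9 x:[13,15] y:[40/3,46/3] z:[13,15] -> hit [40/3,15] leaf, test {P4@t=40/3}
      N10 x:[-11/2,11/2] y:[12,43/3] z:[9/2,15/2] -> miss, prune
  N14 x:[-6,23/2] y:[29/3,52/3] z:[-7/2,9/2] -> miss, prune

Visited [0, 2, 3, 1, 5, 17, 22, 13, 9, 10, 14]. Tests: 11 box, 1 leaf. Nearest: P4.

== RESULT ==
[0, 2, 3, 1, 5, 17, 22, 13, 9, 10, 14]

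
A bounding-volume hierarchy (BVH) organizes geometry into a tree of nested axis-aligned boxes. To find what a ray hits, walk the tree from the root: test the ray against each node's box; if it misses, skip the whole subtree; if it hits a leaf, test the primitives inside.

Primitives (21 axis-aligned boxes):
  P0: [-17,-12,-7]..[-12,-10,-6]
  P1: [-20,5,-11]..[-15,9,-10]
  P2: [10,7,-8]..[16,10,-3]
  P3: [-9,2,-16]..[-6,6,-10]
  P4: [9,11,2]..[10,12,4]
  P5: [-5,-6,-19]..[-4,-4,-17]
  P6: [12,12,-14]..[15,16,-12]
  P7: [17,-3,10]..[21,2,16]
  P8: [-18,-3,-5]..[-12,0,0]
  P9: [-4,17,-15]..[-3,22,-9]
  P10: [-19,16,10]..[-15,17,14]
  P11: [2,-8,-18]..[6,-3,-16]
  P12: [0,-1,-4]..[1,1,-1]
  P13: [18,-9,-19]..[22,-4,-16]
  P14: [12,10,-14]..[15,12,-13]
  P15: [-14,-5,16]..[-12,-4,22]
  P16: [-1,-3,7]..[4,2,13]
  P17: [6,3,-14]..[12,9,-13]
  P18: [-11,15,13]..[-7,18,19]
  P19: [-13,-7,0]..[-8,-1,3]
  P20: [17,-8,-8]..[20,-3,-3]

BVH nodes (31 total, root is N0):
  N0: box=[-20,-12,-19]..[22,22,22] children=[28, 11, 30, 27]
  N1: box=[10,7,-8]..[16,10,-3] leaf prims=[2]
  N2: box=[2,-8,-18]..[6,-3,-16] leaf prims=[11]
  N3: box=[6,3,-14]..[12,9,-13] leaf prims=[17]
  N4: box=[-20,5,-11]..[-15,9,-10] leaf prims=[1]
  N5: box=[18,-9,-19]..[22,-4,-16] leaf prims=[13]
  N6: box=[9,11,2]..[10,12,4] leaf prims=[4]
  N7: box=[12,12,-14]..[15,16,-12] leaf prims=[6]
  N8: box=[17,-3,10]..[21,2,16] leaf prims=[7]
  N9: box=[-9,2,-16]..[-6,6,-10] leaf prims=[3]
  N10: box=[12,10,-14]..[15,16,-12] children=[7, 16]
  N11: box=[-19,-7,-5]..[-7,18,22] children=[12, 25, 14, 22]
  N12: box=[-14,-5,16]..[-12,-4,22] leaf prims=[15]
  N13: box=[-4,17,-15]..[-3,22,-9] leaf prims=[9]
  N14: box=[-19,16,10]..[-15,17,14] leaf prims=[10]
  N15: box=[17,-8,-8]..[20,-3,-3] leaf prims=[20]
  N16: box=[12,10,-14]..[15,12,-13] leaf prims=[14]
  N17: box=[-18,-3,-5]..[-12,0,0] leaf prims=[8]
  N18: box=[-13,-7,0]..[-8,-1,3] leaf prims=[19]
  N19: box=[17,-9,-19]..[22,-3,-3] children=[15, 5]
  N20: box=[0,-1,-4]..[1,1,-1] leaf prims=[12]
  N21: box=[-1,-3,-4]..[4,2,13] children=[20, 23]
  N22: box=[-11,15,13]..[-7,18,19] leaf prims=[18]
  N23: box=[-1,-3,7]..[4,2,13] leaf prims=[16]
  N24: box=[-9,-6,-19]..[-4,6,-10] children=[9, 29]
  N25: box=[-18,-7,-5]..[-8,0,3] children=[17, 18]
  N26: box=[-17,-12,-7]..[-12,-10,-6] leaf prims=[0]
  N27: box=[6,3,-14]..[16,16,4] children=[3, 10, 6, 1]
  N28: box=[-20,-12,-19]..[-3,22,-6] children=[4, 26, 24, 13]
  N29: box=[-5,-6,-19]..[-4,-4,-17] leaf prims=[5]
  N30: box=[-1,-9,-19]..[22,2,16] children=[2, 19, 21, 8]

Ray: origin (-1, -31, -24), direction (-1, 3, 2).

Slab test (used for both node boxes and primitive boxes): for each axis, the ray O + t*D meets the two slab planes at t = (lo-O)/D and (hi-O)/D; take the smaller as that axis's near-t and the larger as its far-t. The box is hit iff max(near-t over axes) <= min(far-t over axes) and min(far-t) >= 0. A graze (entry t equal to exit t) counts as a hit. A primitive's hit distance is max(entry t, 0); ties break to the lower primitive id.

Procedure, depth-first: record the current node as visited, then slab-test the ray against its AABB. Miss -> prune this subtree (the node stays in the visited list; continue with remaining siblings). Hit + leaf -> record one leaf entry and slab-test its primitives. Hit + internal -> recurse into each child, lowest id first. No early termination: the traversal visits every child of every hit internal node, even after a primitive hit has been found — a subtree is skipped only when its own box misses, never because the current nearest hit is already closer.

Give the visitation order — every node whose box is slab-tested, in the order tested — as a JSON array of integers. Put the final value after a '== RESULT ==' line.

Walk:
N0 x:[-23,19] y:[19/3,53/3] z:[5/2,23] -> hit [19/3,53/3], descend [11, 27, 28, 30]
  N11 x:[6,18] y:[8,49/3] z:[19/2,23] -> hit [19/2,49/3], descend [12, 14, 22, 25]
    N12 x:[11,13] y:[26/3,9] z:[20,23] -> miss, prune
    N14 x:[14,18] y:[47/3,16] z:[17,19] -> miss, prune
    N22 x:[6,10] y:[46/3,49/3] z:[37/2,43/2] -> miss, prune
    N25 x:[7,17] y:[8,31/3] z:[19/2,27/2] -> hit [19/2,31/3], descend [17, 18]
      N17 x:[11,17] y:[28/3,31/3] z:[19/2,12] -> miss, prune
      N18 x:[7,12] y:[8,10] z:[12,27/2] -> miss, prune
  N27 x:[-17,-7] y:[34/3,47/3] z:[5,14] -> miss, prune
  N28 x:[2,19] y:[19/3,53/3] z:[5/2,9] -> hit [19/3,9], descend [4, 13, 24, 26]
    N4 x:[14,19] y:[12,40/3] z:[13/2,7] -> miss, prune
    N13 x:[2,3] y:[16,53/3] z:[9/2,15/2] -> miss, prune
    N24 x:[3,8] y:[25/3,37/3] z:[5/2,7] -> miss, prune
    N26 x:[11,16] y:[19/3,7] z:[17/2,9] -> miss, prune
  N30 x:[-23,0] y:[22/3,11] z:[5/2,20] -> miss, prune

order=[0, 11, 12, 14, 22, 25, 17, 18, 27, 28, 4, 13, 24, 26, 30]  |boxes|=15  |leaves|=0  hit=miss

== RESULT ==
[0, 11, 12, 14, 22, 25, 17, 18, 27, 28, 4, 13, 24, 26, 30]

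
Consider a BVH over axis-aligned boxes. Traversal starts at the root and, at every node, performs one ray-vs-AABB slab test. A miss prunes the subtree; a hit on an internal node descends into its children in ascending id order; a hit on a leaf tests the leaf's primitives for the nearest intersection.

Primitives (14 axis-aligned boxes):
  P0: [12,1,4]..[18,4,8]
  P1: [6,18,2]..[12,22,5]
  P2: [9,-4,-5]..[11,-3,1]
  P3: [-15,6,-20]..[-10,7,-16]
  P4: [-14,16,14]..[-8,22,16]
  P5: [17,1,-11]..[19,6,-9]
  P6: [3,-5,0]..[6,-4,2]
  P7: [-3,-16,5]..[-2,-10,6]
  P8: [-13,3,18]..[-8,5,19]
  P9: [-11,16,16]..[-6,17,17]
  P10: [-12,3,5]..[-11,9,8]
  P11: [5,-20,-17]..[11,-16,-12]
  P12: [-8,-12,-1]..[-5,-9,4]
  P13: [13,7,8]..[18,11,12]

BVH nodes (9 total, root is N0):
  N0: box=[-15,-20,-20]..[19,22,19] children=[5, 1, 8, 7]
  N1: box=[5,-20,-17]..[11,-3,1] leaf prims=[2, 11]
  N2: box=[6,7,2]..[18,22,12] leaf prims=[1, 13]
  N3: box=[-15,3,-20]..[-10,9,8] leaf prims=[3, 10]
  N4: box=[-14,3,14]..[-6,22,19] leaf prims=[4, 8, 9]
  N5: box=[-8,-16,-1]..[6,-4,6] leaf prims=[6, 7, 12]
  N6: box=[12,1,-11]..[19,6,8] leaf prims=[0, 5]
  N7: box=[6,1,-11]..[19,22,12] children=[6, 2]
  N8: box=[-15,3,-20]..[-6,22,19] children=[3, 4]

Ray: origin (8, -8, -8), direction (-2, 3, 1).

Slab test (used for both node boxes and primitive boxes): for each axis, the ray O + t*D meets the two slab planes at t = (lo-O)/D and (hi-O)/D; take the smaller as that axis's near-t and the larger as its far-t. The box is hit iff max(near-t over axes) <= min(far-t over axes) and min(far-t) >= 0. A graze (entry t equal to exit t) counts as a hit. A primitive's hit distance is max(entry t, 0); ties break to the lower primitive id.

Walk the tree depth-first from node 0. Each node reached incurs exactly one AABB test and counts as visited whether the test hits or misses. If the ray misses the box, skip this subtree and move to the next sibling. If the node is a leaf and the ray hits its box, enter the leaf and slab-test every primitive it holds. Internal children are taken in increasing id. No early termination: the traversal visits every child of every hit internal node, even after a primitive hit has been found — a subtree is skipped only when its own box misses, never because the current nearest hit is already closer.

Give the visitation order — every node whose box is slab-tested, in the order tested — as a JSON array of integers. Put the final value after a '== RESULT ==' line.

Walk:
N0 x:[-11/2,23/2] y:[-4,10] z:[-12,27] -> hit [-4,10], descend [1, 5, 7, 8]
  N1 x:[-3/2,3/2] y:[-4,5/3] z:[-9,9] -> hit [-3/2,3/2] leaf, test {P2(miss), P11(miss)}
  N5 x:[1,8] y:[-8/3,4/3] z:[7,14] -> miss, prune
  N7 x:[-11/2,1] y:[3,10] z:[-3,20] -> miss, prune
  N8 x:[7,23/2] y:[11/3,10] z:[-12,27] -> hit [7,10], descend [3, 4]
    N3 x:[9,23/2] y:[11/3,17/3] z:[-12,16] -> miss, prune
    N4 x:[7,11] y:[11/3,10] z:[22,27] -> miss, prune

Visited [0, 1, 5, 7, 8, 3, 4]. Tests: 7 box, 1 leaf. Nearest: miss.

== RESULT ==
[0, 1, 5, 7, 8, 3, 4]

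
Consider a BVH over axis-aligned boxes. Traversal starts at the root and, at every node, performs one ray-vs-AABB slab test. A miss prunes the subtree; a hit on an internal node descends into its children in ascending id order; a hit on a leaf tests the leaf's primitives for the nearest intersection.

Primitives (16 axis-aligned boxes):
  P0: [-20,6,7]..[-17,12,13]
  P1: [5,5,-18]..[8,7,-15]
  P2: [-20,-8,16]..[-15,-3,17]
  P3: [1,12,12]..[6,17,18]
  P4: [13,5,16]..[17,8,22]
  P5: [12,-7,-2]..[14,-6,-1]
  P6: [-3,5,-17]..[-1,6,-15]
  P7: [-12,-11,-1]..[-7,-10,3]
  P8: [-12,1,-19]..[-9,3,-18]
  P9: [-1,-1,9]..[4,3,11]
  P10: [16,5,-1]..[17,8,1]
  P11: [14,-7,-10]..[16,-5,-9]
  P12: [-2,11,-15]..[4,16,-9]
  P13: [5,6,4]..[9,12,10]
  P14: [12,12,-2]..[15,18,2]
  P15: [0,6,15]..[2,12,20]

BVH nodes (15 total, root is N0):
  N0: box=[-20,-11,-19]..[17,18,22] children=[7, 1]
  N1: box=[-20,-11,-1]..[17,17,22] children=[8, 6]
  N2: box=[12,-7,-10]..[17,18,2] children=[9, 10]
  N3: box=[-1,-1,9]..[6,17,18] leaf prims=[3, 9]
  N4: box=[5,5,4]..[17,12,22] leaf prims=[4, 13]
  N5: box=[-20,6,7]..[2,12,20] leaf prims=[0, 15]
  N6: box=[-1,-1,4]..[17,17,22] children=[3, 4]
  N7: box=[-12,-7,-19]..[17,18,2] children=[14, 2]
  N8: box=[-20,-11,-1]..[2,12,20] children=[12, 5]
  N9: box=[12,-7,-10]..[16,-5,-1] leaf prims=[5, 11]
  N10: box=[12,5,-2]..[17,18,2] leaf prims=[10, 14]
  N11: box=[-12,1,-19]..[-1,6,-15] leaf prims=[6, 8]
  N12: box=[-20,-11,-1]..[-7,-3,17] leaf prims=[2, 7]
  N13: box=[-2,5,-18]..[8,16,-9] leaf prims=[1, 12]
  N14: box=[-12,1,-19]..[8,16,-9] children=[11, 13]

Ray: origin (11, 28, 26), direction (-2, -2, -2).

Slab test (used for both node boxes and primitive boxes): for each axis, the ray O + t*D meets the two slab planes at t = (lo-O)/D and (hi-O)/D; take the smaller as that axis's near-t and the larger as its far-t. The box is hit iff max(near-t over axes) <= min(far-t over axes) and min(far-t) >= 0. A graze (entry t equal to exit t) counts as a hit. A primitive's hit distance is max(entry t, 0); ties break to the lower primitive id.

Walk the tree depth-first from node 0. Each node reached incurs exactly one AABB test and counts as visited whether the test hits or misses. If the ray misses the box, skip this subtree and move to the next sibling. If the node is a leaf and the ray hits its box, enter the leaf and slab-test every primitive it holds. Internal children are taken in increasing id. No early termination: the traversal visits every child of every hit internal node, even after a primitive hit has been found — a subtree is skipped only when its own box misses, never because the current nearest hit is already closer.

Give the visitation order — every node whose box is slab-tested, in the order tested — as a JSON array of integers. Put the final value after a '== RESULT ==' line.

Traverse from the root:
N0 x:[-3,31/2] y:[5,39/2] z:[2,45/2] -> hit [5,31/2], descend [1, 7]
  N1 x:[-3,31/2] y:[11/2,39/2] z:[2,27/2] -> hit [11/2,27/2], descend [6, 8]
    N6 x:[-3,6] y:[11/2,29/2] z:[2,11] -> hit [11/2,6], descend [3, 4]
      N3 x:[5/2,6] y:[11/2,29/2] z:[4,17/2] -> hit [11/2,6] leaf, test {P3(miss), P9(miss)}
      N4 x:[-3,3] y:[8,23/2] z:[2,11] -> miss, prune
    N8 x:[9/2,31/2] y:[8,39/2] z:[3,27/2] -> hit [8,27/2], descend [5, 12]
      N5 x:[9/2,31/2] y:[8,11] z:[3,19/2] -> hit [8,19/2] leaf, test {P0(miss), P15(miss)}
      N12 x:[9,31/2] y:[31/2,39/2] z:[9/2,27/2] -> miss, prune
  N7 x:[-3,23/2] y:[5,35/2] z:[12,45/2] -> miss, prune

Visited [0, 1, 6, 3, 4, 8, 5, 12, 7]. Tests: 9 box, 2 leaf. Nearest: miss.

== RESULT ==
[0, 1, 6, 3, 4, 8, 5, 12, 7]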